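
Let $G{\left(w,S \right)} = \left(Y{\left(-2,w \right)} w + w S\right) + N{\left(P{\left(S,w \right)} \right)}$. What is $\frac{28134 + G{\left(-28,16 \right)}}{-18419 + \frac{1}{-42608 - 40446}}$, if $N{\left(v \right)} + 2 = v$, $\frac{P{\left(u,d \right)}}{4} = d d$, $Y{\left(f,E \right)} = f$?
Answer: $- \frac{2564375304}{1529771627} \approx -1.6763$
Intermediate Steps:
$P{\left(u,d \right)} = 4 d^{2}$ ($P{\left(u,d \right)} = 4 d d = 4 d^{2}$)
$N{\left(v \right)} = -2 + v$
$G{\left(w,S \right)} = -2 - 2 w + 4 w^{2} + S w$ ($G{\left(w,S \right)} = \left(- 2 w + w S\right) + \left(-2 + 4 w^{2}\right) = \left(- 2 w + S w\right) + \left(-2 + 4 w^{2}\right) = -2 - 2 w + 4 w^{2} + S w$)
$\frac{28134 + G{\left(-28,16 \right)}}{-18419 + \frac{1}{-42608 - 40446}} = \frac{28134 + \left(-2 - -56 + 4 \left(-28\right)^{2} + 16 \left(-28\right)\right)}{-18419 + \frac{1}{-42608 - 40446}} = \frac{28134 + \left(-2 + 56 + 4 \cdot 784 - 448\right)}{-18419 + \frac{1}{-83054}} = \frac{28134 + \left(-2 + 56 + 3136 - 448\right)}{-18419 - \frac{1}{83054}} = \frac{28134 + 2742}{- \frac{1529771627}{83054}} = 30876 \left(- \frac{83054}{1529771627}\right) = - \frac{2564375304}{1529771627}$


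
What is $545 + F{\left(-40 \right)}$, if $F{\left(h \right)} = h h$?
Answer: $2145$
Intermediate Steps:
$F{\left(h \right)} = h^{2}$
$545 + F{\left(-40 \right)} = 545 + \left(-40\right)^{2} = 545 + 1600 = 2145$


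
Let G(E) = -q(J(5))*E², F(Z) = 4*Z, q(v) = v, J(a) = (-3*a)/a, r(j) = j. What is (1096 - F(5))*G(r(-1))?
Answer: 3228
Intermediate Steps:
J(a) = -3
G(E) = 3*E² (G(E) = -(-3)*E² = 3*E²)
(1096 - F(5))*G(r(-1)) = (1096 - 4*5)*(3*(-1)²) = (1096 - 1*20)*(3*1) = (1096 - 20)*3 = 1076*3 = 3228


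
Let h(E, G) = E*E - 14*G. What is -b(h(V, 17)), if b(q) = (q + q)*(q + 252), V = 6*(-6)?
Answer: -2771960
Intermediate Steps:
V = -36
h(E, G) = E² - 14*G
b(q) = 2*q*(252 + q) (b(q) = (2*q)*(252 + q) = 2*q*(252 + q))
-b(h(V, 17)) = -2*((-36)² - 14*17)*(252 + ((-36)² - 14*17)) = -2*(1296 - 238)*(252 + (1296 - 238)) = -2*1058*(252 + 1058) = -2*1058*1310 = -1*2771960 = -2771960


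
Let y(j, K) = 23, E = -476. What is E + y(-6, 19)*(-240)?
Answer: -5996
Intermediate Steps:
E + y(-6, 19)*(-240) = -476 + 23*(-240) = -476 - 5520 = -5996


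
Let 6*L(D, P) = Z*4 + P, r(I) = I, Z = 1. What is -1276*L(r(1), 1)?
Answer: -3190/3 ≈ -1063.3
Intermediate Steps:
L(D, P) = ⅔ + P/6 (L(D, P) = (1*4 + P)/6 = (4 + P)/6 = ⅔ + P/6)
-1276*L(r(1), 1) = -1276*(⅔ + (⅙)*1) = -1276*(⅔ + ⅙) = -1276*⅚ = -3190/3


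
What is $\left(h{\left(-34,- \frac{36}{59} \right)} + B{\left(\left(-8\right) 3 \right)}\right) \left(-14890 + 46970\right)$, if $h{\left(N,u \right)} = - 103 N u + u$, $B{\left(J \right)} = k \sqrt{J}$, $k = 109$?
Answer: $- \frac{4045544640}{59} + 6993440 i \sqrt{6} \approx -6.8569 \cdot 10^{7} + 1.713 \cdot 10^{7} i$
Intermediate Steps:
$B{\left(J \right)} = 109 \sqrt{J}$
$h{\left(N,u \right)} = u - 103 N u$ ($h{\left(N,u \right)} = - 103 N u + u = u - 103 N u$)
$\left(h{\left(-34,- \frac{36}{59} \right)} + B{\left(\left(-8\right) 3 \right)}\right) \left(-14890 + 46970\right) = \left(- \frac{36}{59} \left(1 - -3502\right) + 109 \sqrt{\left(-8\right) 3}\right) \left(-14890 + 46970\right) = \left(\left(-36\right) \frac{1}{59} \left(1 + 3502\right) + 109 \sqrt{-24}\right) 32080 = \left(\left(- \frac{36}{59}\right) 3503 + 109 \cdot 2 i \sqrt{6}\right) 32080 = \left(- \frac{126108}{59} + 218 i \sqrt{6}\right) 32080 = - \frac{4045544640}{59} + 6993440 i \sqrt{6}$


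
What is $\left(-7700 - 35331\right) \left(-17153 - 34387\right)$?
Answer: $2217817740$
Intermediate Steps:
$\left(-7700 - 35331\right) \left(-17153 - 34387\right) = \left(-43031\right) \left(-51540\right) = 2217817740$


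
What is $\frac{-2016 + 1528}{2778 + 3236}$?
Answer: $- \frac{244}{3007} \approx -0.081144$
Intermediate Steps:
$\frac{-2016 + 1528}{2778 + 3236} = - \frac{488}{6014} = \left(-488\right) \frac{1}{6014} = - \frac{244}{3007}$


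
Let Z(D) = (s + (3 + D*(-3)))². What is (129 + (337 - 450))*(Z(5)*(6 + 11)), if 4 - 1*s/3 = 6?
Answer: 88128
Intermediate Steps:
s = -6 (s = 12 - 3*6 = 12 - 18 = -6)
Z(D) = (-3 - 3*D)² (Z(D) = (-6 + (3 + D*(-3)))² = (-6 + (3 - 3*D))² = (-3 - 3*D)²)
(129 + (337 - 450))*(Z(5)*(6 + 11)) = (129 + (337 - 450))*((9*(1 + 5)²)*(6 + 11)) = (129 - 113)*((9*6²)*17) = 16*((9*36)*17) = 16*(324*17) = 16*5508 = 88128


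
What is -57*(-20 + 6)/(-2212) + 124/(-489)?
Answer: -47465/77262 ≈ -0.61434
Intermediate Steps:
-57*(-20 + 6)/(-2212) + 124/(-489) = -57*(-14)*(-1/2212) + 124*(-1/489) = 798*(-1/2212) - 124/489 = -57/158 - 124/489 = -47465/77262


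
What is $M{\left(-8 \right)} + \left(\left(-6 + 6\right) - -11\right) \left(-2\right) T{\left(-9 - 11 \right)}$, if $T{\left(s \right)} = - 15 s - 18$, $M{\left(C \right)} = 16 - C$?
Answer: $-6180$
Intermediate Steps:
$T{\left(s \right)} = -18 - 15 s$
$M{\left(-8 \right)} + \left(\left(-6 + 6\right) - -11\right) \left(-2\right) T{\left(-9 - 11 \right)} = \left(16 - -8\right) + \left(\left(-6 + 6\right) - -11\right) \left(-2\right) \left(-18 - 15 \left(-9 - 11\right)\right) = \left(16 + 8\right) + \left(0 + 11\right) \left(-2\right) \left(-18 - -300\right) = 24 + 11 \left(-2\right) \left(-18 + 300\right) = 24 - 6204 = -6180$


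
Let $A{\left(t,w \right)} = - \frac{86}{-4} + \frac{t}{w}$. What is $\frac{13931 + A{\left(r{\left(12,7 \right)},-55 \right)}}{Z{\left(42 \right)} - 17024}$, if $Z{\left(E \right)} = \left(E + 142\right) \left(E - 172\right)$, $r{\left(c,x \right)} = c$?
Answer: $- \frac{1534751}{4503840} \approx -0.34076$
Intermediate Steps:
$Z{\left(E \right)} = \left(-172 + E\right) \left(142 + E\right)$ ($Z{\left(E \right)} = \left(142 + E\right) \left(-172 + E\right) = \left(-172 + E\right) \left(142 + E\right)$)
$A{\left(t,w \right)} = \frac{43}{2} + \frac{t}{w}$ ($A{\left(t,w \right)} = \left(-86\right) \left(- \frac{1}{4}\right) + \frac{t}{w} = \frac{43}{2} + \frac{t}{w}$)
$\frac{13931 + A{\left(r{\left(12,7 \right)},-55 \right)}}{Z{\left(42 \right)} - 17024} = \frac{13931 + \left(\frac{43}{2} + \frac{12}{-55}\right)}{\left(-24424 + 42^{2} - 1260\right) - 17024} = \frac{13931 + \left(\frac{43}{2} + 12 \left(- \frac{1}{55}\right)\right)}{\left(-24424 + 1764 - 1260\right) - 17024} = \frac{13931 + \left(\frac{43}{2} - \frac{12}{55}\right)}{-23920 - 17024} = \frac{13931 + \frac{2341}{110}}{-40944} = \frac{1534751}{110} \left(- \frac{1}{40944}\right) = - \frac{1534751}{4503840}$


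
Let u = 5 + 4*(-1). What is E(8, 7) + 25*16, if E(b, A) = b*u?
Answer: 408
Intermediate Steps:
u = 1 (u = 5 - 4 = 1)
E(b, A) = b (E(b, A) = b*1 = b)
E(8, 7) + 25*16 = 8 + 25*16 = 8 + 400 = 408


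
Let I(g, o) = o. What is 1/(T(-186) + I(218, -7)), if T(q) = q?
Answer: -1/193 ≈ -0.0051813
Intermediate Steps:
1/(T(-186) + I(218, -7)) = 1/(-186 - 7) = 1/(-193) = -1/193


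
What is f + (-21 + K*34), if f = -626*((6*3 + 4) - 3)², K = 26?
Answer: -225123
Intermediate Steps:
f = -225986 (f = -626*((18 + 4) - 3)² = -626*(22 - 3)² = -626*19² = -626*361 = -225986)
f + (-21 + K*34) = -225986 + (-21 + 26*34) = -225986 + (-21 + 884) = -225986 + 863 = -225123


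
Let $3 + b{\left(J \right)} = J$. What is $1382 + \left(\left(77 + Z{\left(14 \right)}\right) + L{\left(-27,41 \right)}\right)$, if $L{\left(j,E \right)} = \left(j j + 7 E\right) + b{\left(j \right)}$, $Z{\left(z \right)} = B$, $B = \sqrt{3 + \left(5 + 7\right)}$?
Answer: $2445 + \sqrt{15} \approx 2448.9$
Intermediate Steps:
$b{\left(J \right)} = -3 + J$
$B = \sqrt{15}$ ($B = \sqrt{3 + 12} = \sqrt{15} \approx 3.873$)
$Z{\left(z \right)} = \sqrt{15}$
$L{\left(j,E \right)} = -3 + j + j^{2} + 7 E$ ($L{\left(j,E \right)} = \left(j j + 7 E\right) + \left(-3 + j\right) = \left(j^{2} + 7 E\right) + \left(-3 + j\right) = -3 + j + j^{2} + 7 E$)
$1382 + \left(\left(77 + Z{\left(14 \right)}\right) + L{\left(-27,41 \right)}\right) = 1382 + \left(\left(77 + \sqrt{15}\right) + \left(-3 - 27 + \left(-27\right)^{2} + 7 \cdot 41\right)\right) = 1382 + \left(\left(77 + \sqrt{15}\right) + \left(-3 - 27 + 729 + 287\right)\right) = 1382 + \left(\left(77 + \sqrt{15}\right) + 986\right) = 1382 + \left(1063 + \sqrt{15}\right) = 2445 + \sqrt{15}$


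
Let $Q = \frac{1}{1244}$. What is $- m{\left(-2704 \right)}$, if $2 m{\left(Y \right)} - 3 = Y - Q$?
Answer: $\frac{3360045}{2488} \approx 1350.5$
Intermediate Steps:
$Q = \frac{1}{1244} \approx 0.00080386$
$m{\left(Y \right)} = \frac{3731}{2488} + \frac{Y}{2}$ ($m{\left(Y \right)} = \frac{3}{2} + \frac{Y - \frac{1}{1244}}{2} = \frac{3}{2} + \frac{- \frac{1}{1244} + Y}{2} = \frac{3}{2} + \left(- \frac{1}{2488} + \frac{Y}{2}\right) = \frac{3731}{2488} + \frac{Y}{2}$)
$- m{\left(-2704 \right)} = - (\frac{3731}{2488} + \frac{1}{2} \left(-2704\right)) = - (\frac{3731}{2488} - 1352) = \left(-1\right) \left(- \frac{3360045}{2488}\right) = \frac{3360045}{2488}$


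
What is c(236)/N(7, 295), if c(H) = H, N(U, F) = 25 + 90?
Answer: 236/115 ≈ 2.0522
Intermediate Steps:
N(U, F) = 115
c(236)/N(7, 295) = 236/115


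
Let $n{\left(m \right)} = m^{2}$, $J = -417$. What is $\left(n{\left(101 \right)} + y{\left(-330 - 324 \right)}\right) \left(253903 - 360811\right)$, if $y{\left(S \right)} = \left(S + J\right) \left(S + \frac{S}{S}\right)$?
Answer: $-75858068112$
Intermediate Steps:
$y{\left(S \right)} = \left(1 + S\right) \left(-417 + S\right)$ ($y{\left(S \right)} = \left(S - 417\right) \left(S + \frac{S}{S}\right) = \left(-417 + S\right) \left(S + 1\right) = \left(-417 + S\right) \left(1 + S\right) = \left(1 + S\right) \left(-417 + S\right)$)
$\left(n{\left(101 \right)} + y{\left(-330 - 324 \right)}\right) \left(253903 - 360811\right) = \left(101^{2} - \left(417 - \left(-330 - 324\right)^{2} + 416 \left(-330 - 324\right)\right)\right) \left(253903 - 360811\right) = \left(10201 - \left(-271647 - 427716\right)\right) \left(-106908\right) = \left(10201 + \left(-417 + 427716 + 272064\right)\right) \left(-106908\right) = \left(10201 + 699363\right) \left(-106908\right) = 709564 \left(-106908\right) = -75858068112$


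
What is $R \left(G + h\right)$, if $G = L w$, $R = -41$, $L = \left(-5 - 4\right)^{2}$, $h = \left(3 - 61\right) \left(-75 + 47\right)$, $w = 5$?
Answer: $-83189$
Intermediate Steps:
$h = 1624$ ($h = \left(-58\right) \left(-28\right) = 1624$)
$L = 81$ ($L = \left(-9\right)^{2} = 81$)
$G = 405$ ($G = 81 \cdot 5 = 405$)
$R \left(G + h\right) = - 41 \left(405 + 1624\right) = \left(-41\right) 2029 = -83189$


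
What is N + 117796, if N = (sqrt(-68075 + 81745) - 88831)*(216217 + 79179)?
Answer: -26240204280 + 295396*sqrt(13670) ≈ -2.6206e+10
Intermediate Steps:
N = -26240322076 + 295396*sqrt(13670) (N = (sqrt(13670) - 88831)*295396 = (-88831 + sqrt(13670))*295396 = -26240322076 + 295396*sqrt(13670) ≈ -2.6206e+10)
N + 117796 = (-26240322076 + 295396*sqrt(13670)) + 117796 = -26240204280 + 295396*sqrt(13670)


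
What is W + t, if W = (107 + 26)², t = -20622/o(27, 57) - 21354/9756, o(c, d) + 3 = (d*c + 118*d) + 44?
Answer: 119418343829/6752778 ≈ 17684.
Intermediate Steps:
o(c, d) = 41 + 118*d + c*d (o(c, d) = -3 + ((d*c + 118*d) + 44) = -3 + ((c*d + 118*d) + 44) = -3 + ((118*d + c*d) + 44) = -3 + (44 + 118*d + c*d) = 41 + 118*d + c*d)
t = -31546213/6752778 (t = -20622/(41 + 118*57 + 27*57) - 21354/9756 = -20622/(41 + 6726 + 1539) - 21354*1/9756 = -20622/8306 - 3559/1626 = -20622*1/8306 - 3559/1626 = -10311/4153 - 3559/1626 = -31546213/6752778 ≈ -4.6716)
W = 17689 (W = 133² = 17689)
W + t = 17689 - 31546213/6752778 = 119418343829/6752778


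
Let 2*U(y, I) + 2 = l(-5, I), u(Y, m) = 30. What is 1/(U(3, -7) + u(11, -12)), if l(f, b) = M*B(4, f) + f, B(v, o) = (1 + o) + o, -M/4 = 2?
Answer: 2/125 ≈ 0.016000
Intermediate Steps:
M = -8 (M = -4*2 = -8)
B(v, o) = 1 + 2*o
l(f, b) = -8 - 15*f (l(f, b) = -8*(1 + 2*f) + f = (-8 - 16*f) + f = -8 - 15*f)
U(y, I) = 65/2 (U(y, I) = -1 + (-8 - 15*(-5))/2 = -1 + (-8 + 75)/2 = -1 + (½)*67 = -1 + 67/2 = 65/2)
1/(U(3, -7) + u(11, -12)) = 1/(65/2 + 30) = 1/(125/2) = 2/125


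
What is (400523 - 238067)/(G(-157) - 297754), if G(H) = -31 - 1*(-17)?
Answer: -6769/12407 ≈ -0.54558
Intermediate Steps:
G(H) = -14 (G(H) = -31 + 17 = -14)
(400523 - 238067)/(G(-157) - 297754) = (400523 - 238067)/(-14 - 297754) = 162456/(-297768) = 162456*(-1/297768) = -6769/12407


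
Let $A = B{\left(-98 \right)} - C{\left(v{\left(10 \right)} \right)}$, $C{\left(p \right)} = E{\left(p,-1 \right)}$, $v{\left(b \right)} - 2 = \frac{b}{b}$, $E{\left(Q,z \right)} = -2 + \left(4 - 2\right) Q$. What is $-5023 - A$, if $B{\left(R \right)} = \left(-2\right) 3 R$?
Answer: $-5607$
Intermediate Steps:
$E{\left(Q,z \right)} = -2 + 2 Q$
$v{\left(b \right)} = 3$ ($v{\left(b \right)} = 2 + \frac{b}{b} = 2 + 1 = 3$)
$B{\left(R \right)} = - 6 R$
$C{\left(p \right)} = -2 + 2 p$
$A = 584$ ($A = \left(-6\right) \left(-98\right) - \left(-2 + 2 \cdot 3\right) = 588 - \left(-2 + 6\right) = 588 - 4 = 584$)
$-5023 - A = -5023 - 584 = -5607$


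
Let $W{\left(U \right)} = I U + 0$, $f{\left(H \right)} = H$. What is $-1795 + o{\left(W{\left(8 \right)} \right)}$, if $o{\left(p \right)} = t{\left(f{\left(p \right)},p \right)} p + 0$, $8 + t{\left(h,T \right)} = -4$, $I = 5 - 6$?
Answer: $-1699$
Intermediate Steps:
$I = -1$ ($I = 5 - 6 = -1$)
$t{\left(h,T \right)} = -12$ ($t{\left(h,T \right)} = -8 - 4 = -12$)
$W{\left(U \right)} = - U$ ($W{\left(U \right)} = - U + 0 = - U$)
$o{\left(p \right)} = - 12 p$ ($o{\left(p \right)} = - 12 p + 0 = - 12 p$)
$-1795 + o{\left(W{\left(8 \right)} \right)} = -1795 - 12 \left(\left(-1\right) 8\right) = -1795 - -96 = -1795 + 96 = -1699$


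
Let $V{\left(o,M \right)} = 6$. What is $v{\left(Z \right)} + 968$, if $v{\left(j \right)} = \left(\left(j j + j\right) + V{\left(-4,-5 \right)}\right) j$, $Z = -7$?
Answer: $632$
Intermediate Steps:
$v{\left(j \right)} = j \left(6 + j + j^{2}\right)$ ($v{\left(j \right)} = \left(\left(j j + j\right) + 6\right) j = \left(\left(j^{2} + j\right) + 6\right) j = \left(\left(j + j^{2}\right) + 6\right) j = \left(6 + j + j^{2}\right) j = j \left(6 + j + j^{2}\right)$)
$v{\left(Z \right)} + 968 = - 7 \left(6 - 7 + \left(-7\right)^{2}\right) + 968 = - 7 \left(6 - 7 + 49\right) + 968 = \left(-7\right) 48 + 968 = -336 + 968 = 632$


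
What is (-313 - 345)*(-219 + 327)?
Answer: -71064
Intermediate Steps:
(-313 - 345)*(-219 + 327) = -658*108 = -71064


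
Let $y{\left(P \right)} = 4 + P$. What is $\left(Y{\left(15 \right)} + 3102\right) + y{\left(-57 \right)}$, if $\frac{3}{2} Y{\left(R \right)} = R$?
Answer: $3059$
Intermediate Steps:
$Y{\left(R \right)} = \frac{2 R}{3}$
$\left(Y{\left(15 \right)} + 3102\right) + y{\left(-57 \right)} = \left(\frac{2}{3} \cdot 15 + 3102\right) + \left(4 - 57\right) = \left(10 + 3102\right) - 53 = 3112 - 53 = 3059$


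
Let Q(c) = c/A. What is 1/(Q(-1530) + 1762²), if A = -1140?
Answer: 38/117976523 ≈ 3.2210e-7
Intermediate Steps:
Q(c) = -c/1140 (Q(c) = c/(-1140) = c*(-1/1140) = -c/1140)
1/(Q(-1530) + 1762²) = 1/(-1/1140*(-1530) + 1762²) = 1/(51/38 + 3104644) = 1/(117976523/38) = 38/117976523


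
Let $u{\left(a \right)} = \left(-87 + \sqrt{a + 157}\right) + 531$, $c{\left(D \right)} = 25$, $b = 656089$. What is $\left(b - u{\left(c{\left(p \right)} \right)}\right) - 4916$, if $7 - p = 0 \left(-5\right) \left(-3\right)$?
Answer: $650729 - \sqrt{182} \approx 6.5072 \cdot 10^{5}$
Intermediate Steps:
$p = 7$ ($p = 7 - 0 \left(-5\right) \left(-3\right) = 7 - 0 \left(-3\right) = 7 - 0 = 7 + 0 = 7$)
$u{\left(a \right)} = 444 + \sqrt{157 + a}$ ($u{\left(a \right)} = \left(-87 + \sqrt{157 + a}\right) + 531 = 444 + \sqrt{157 + a}$)
$\left(b - u{\left(c{\left(p \right)} \right)}\right) - 4916 = \left(656089 - \left(444 + \sqrt{157 + 25}\right)\right) - 4916 = \left(656089 - \left(444 + \sqrt{182}\right)\right) - 4916 = \left(655645 - \sqrt{182}\right) - 4916 = 650729 - \sqrt{182}$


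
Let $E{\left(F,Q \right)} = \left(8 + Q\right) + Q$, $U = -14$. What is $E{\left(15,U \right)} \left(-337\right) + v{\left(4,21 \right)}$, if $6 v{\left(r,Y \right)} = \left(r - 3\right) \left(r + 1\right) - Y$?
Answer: $\frac{20212}{3} \approx 6737.3$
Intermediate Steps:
$v{\left(r,Y \right)} = - \frac{Y}{6} + \frac{\left(1 + r\right) \left(-3 + r\right)}{6}$ ($v{\left(r,Y \right)} = \frac{\left(r - 3\right) \left(r + 1\right) - Y}{6} = \frac{\left(-3 + r\right) \left(1 + r\right) - Y}{6} = \frac{\left(1 + r\right) \left(-3 + r\right) - Y}{6} = \frac{- Y + \left(1 + r\right) \left(-3 + r\right)}{6} = - \frac{Y}{6} + \frac{\left(1 + r\right) \left(-3 + r\right)}{6}$)
$E{\left(F,Q \right)} = 8 + 2 Q$
$E{\left(15,U \right)} \left(-337\right) + v{\left(4,21 \right)} = \left(8 + 2 \left(-14\right)\right) \left(-337\right) - \left(\frac{16}{3} - \frac{8}{3}\right) = \left(8 - 28\right) \left(-337\right) - \frac{8}{3} = \left(-20\right) \left(-337\right) - \frac{8}{3} = 6740 - \frac{8}{3} = \frac{20212}{3}$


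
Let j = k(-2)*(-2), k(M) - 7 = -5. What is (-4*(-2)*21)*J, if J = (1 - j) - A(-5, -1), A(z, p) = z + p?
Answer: 1848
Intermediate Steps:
A(z, p) = p + z
k(M) = 2 (k(M) = 7 - 5 = 2)
j = -4 (j = 2*(-2) = -4)
J = 11 (J = (1 - 1*(-4)) - (-1 - 5) = (1 + 4) - 1*(-6) = 5 + 6 = 11)
(-4*(-2)*21)*J = (-4*(-2)*21)*11 = (8*21)*11 = 168*11 = 1848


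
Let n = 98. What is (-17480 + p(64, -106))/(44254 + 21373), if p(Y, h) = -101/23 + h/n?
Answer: -19706128/73961629 ≈ -0.26644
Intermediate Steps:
p(Y, h) = -101/23 + h/98
(-17480 + p(64, -106))/(44254 + 21373) = (-17480 + (-101/23 + (1/98)*(-106)))/(44254 + 21373) = (-17480 + (-101/23 - 53/49))/65627 = (-17480 - 6168/1127)*(1/65627) = -19706128/1127*1/65627 = -19706128/73961629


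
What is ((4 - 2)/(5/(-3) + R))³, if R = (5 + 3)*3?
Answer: 216/300763 ≈ 0.00071817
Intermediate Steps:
R = 24 (R = 8*3 = 24)
((4 - 2)/(5/(-3) + R))³ = ((4 - 2)/(5/(-3) + 24))³ = (2/(5*(-⅓) + 24))³ = (2/(-5/3 + 24))³ = (2/(67/3))³ = (2*(3/67))³ = (6/67)³ = 216/300763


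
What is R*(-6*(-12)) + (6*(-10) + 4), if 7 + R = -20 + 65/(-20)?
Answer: -2234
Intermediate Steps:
R = -121/4 (R = -7 + (-20 + 65/(-20)) = -7 + (-20 + 65*(-1/20)) = -7 + (-20 - 13/4) = -7 - 93/4 = -121/4 ≈ -30.250)
R*(-6*(-12)) + (6*(-10) + 4) = -(-363)*(-12)/2 + (6*(-10) + 4) = -121/4*72 + (-60 + 4) = -2178 - 56 = -2234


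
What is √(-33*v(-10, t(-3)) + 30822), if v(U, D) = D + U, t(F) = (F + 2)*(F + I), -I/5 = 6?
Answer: √30063 ≈ 173.39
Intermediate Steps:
I = -30 (I = -5*6 = -30)
t(F) = (-30 + F)*(2 + F) (t(F) = (F + 2)*(F - 30) = (2 + F)*(-30 + F) = (-30 + F)*(2 + F))
√(-33*v(-10, t(-3)) + 30822) = √(-33*((-60 + (-3)² - 28*(-3)) - 10) + 30822) = √(-33*((-60 + 9 + 84) - 10) + 30822) = √(-33*(33 - 10) + 30822) = √(-33*23 + 30822) = √(-759 + 30822) = √30063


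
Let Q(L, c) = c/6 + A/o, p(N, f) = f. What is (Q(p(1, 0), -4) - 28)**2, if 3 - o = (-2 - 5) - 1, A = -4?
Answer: 917764/1089 ≈ 842.76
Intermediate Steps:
o = 11 (o = 3 - ((-2 - 5) - 1) = 3 - (-7 - 1) = 3 - 1*(-8) = 3 + 8 = 11)
Q(L, c) = -4/11 + c/6 (Q(L, c) = c/6 - 4/11 = -4/11 + c/6)
(Q(p(1, 0), -4) - 28)**2 = ((-4/11 + (1/6)*(-4)) - 28)**2 = ((-4/11 - 2/3) - 28)**2 = (-34/33 - 28)**2 = (-958/33)**2 = 917764/1089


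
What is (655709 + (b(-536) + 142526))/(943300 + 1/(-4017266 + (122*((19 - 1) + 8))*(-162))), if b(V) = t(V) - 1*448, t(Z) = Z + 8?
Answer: 3612484172670/4274214928999 ≈ 0.84518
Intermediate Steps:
t(Z) = 8 + Z
b(V) = -440 + V (b(V) = (8 + V) - 1*448 = (8 + V) - 448 = -440 + V)
(655709 + (b(-536) + 142526))/(943300 + 1/(-4017266 + (122*((19 - 1) + 8))*(-162))) = (655709 + ((-440 - 536) + 142526))/(943300 + 1/(-4017266 + (122*((19 - 1) + 8))*(-162))) = (655709 + (-976 + 142526))/(943300 + 1/(-4017266 + (122*(18 + 8))*(-162))) = (655709 + 141550)/(943300 + 1/(-4017266 + (122*26)*(-162))) = 797259/(943300 + 1/(-4017266 + 3172*(-162))) = 797259/(943300 + 1/(-4017266 - 513864)) = 797259/(943300 + 1/(-4531130)) = 797259/(943300 - 1/4531130) = 797259/(4274214928999/4531130) = 797259*(4531130/4274214928999) = 3612484172670/4274214928999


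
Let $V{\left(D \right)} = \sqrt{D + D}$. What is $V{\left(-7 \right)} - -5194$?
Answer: $5194 + i \sqrt{14} \approx 5194.0 + 3.7417 i$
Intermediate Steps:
$V{\left(D \right)} = \sqrt{2} \sqrt{D}$ ($V{\left(D \right)} = \sqrt{2 D} = \sqrt{2} \sqrt{D}$)
$V{\left(-7 \right)} - -5194 = \sqrt{2} \sqrt{-7} - -5194 = \sqrt{2} i \sqrt{7} + 5194 = i \sqrt{14} + 5194 = 5194 + i \sqrt{14}$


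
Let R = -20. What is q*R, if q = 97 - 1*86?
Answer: -220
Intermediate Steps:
q = 11 (q = 97 - 86 = 11)
q*R = 11*(-20) = -220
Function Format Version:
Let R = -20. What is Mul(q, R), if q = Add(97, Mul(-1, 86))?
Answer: -220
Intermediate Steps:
q = 11 (q = Add(97, -86) = 11)
Mul(q, R) = Mul(11, -20) = -220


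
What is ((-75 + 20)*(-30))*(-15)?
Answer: -24750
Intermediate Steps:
((-75 + 20)*(-30))*(-15) = -55*(-30)*(-15) = 1650*(-15) = -24750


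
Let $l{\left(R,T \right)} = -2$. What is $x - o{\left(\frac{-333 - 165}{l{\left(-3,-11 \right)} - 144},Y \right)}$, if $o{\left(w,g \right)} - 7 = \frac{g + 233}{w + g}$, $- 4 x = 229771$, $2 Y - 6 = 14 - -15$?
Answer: $- \frac{701722639}{12212} \approx -57462.0$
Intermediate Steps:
$Y = \frac{35}{2}$ ($Y = 3 + \frac{14 - -15}{2} = 3 + \frac{14 + 15}{2} = 3 + \frac{1}{2} \cdot 29 = 3 + \frac{29}{2} = \frac{35}{2} \approx 17.5$)
$x = - \frac{229771}{4}$ ($x = \left(- \frac{1}{4}\right) 229771 = - \frac{229771}{4} \approx -57443.0$)
$o{\left(w,g \right)} = 7 + \frac{233 + g}{g + w}$ ($o{\left(w,g \right)} = 7 + \frac{g + 233}{w + g} = 7 + \frac{233 + g}{g + w}$)
$x - o{\left(\frac{-333 - 165}{l{\left(-3,-11 \right)} - 144},Y \right)} = - \frac{229771}{4} - \frac{233 + 7 \frac{-333 - 165}{-2 - 144} + 8 \cdot \frac{35}{2}}{\frac{35}{2} + \frac{-333 - 165}{-2 - 144}} = - \frac{229771}{4} - \frac{233 + 7 \left(- \frac{498}{-146}\right) + 140}{\frac{35}{2} - \frac{498}{-146}} = - \frac{229771}{4} - \frac{233 + 7 \left(\left(-498\right) \left(- \frac{1}{146}\right)\right) + 140}{\frac{35}{2} - - \frac{249}{73}} = - \frac{229771}{4} - \frac{233 + 7 \cdot \frac{249}{73} + 140}{\frac{35}{2} + \frac{249}{73}} = - \frac{229771}{4} - \frac{233 + \frac{1743}{73} + 140}{\frac{3053}{146}} = - \frac{229771}{4} - \frac{146}{3053} \cdot \frac{28972}{73} = - \frac{229771}{4} - \frac{57944}{3053} = - \frac{701722639}{12212}$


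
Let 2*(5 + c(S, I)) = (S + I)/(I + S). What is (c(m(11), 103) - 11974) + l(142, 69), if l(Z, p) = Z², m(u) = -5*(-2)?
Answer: 16371/2 ≈ 8185.5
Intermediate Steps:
m(u) = 10
c(S, I) = -9/2 (c(S, I) = -5 + ((S + I)/(I + S))/2 = -5 + ((I + S)/(I + S))/2 = -5 + (½)*1 = -5 + ½ = -9/2)
(c(m(11), 103) - 11974) + l(142, 69) = (-9/2 - 11974) + 142² = -23957/2 + 20164 = 16371/2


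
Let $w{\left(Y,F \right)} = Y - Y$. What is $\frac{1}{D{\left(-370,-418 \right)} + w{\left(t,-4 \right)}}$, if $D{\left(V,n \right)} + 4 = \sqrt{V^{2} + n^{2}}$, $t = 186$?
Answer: $\frac{1}{77902} + \frac{\sqrt{77906}}{155804} \approx 0.0018043$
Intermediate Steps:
$w{\left(Y,F \right)} = 0$
$D{\left(V,n \right)} = -4 + \sqrt{V^{2} + n^{2}}$
$\frac{1}{D{\left(-370,-418 \right)} + w{\left(t,-4 \right)}} = \frac{1}{\left(-4 + \sqrt{\left(-370\right)^{2} + \left(-418\right)^{2}}\right) + 0} = \frac{1}{\left(-4 + \sqrt{136900 + 174724}\right) + 0} = \frac{1}{\left(-4 + \sqrt{311624}\right) + 0} = \frac{1}{\left(-4 + 2 \sqrt{77906}\right) + 0} = \frac{1}{-4 + 2 \sqrt{77906}}$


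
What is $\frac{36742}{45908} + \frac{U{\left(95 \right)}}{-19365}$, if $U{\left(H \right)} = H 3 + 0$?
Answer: $\frac{23280835}{29633614} \approx 0.78562$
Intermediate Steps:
$U{\left(H \right)} = 3 H$ ($U{\left(H \right)} = 3 H + 0 = 3 H$)
$\frac{36742}{45908} + \frac{U{\left(95 \right)}}{-19365} = \frac{36742}{45908} + \frac{3 \cdot 95}{-19365} = 36742 \cdot \frac{1}{45908} + 285 \left(- \frac{1}{19365}\right) = \frac{18371}{22954} - \frac{19}{1291} = \frac{23280835}{29633614}$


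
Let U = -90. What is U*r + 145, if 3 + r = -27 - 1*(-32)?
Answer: -35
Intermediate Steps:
r = 2 (r = -3 + (-27 - 1*(-32)) = -3 + (-27 + 32) = -3 + 5 = 2)
U*r + 145 = -90*2 + 145 = -180 + 145 = -35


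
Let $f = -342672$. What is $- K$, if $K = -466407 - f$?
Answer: $123735$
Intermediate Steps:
$K = -123735$ ($K = -466407 - -342672 = -466407 + 342672 = -123735$)
$- K = \left(-1\right) \left(-123735\right) = 123735$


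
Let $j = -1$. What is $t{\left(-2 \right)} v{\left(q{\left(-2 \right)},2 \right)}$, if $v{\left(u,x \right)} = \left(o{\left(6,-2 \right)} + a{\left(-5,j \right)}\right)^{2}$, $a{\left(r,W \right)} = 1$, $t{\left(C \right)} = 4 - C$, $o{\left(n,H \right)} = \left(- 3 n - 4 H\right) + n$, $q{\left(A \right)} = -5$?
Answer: $54$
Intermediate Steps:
$o{\left(n,H \right)} = - 4 H - 2 n$ ($o{\left(n,H \right)} = \left(- 4 H - 3 n\right) + n = - 4 H - 2 n$)
$v{\left(u,x \right)} = 9$ ($v{\left(u,x \right)} = \left(\left(\left(-4\right) \left(-2\right) - 12\right) + 1\right)^{2} = \left(\left(8 - 12\right) + 1\right)^{2} = \left(-4 + 1\right)^{2} = \left(-3\right)^{2} = 9$)
$t{\left(-2 \right)} v{\left(q{\left(-2 \right)},2 \right)} = \left(4 - -2\right) 9 = \left(4 + 2\right) 9 = 6 \cdot 9 = 54$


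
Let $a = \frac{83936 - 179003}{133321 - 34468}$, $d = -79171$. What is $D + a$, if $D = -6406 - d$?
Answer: $\frac{2397647826}{32951} \approx 72764.0$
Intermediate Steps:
$a = - \frac{31689}{32951}$ ($a = - \frac{95067}{98853} = \left(-95067\right) \frac{1}{98853} = - \frac{31689}{32951} \approx -0.9617$)
$D = 72765$ ($D = -6406 - -79171 = -6406 + 79171 = 72765$)
$D + a = 72765 - \frac{31689}{32951} = \frac{2397647826}{32951}$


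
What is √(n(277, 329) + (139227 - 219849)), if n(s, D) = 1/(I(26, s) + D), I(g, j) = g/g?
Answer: I*√8779735470/330 ≈ 283.94*I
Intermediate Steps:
I(g, j) = 1
n(s, D) = 1/(1 + D)
√(n(277, 329) + (139227 - 219849)) = √(1/(1 + 329) + (139227 - 219849)) = √(1/330 - 80622) = √(-26605259/330) = I*√8779735470/330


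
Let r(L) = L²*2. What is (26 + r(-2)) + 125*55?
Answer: 6909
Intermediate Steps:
r(L) = 2*L²
(26 + r(-2)) + 125*55 = (26 + 2*(-2)²) + 125*55 = (26 + 2*4) + 6875 = (26 + 8) + 6875 = 34 + 6875 = 6909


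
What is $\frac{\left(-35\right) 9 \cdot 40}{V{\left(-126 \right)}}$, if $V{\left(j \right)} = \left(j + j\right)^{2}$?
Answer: $- \frac{25}{126} \approx -0.19841$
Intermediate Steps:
$V{\left(j \right)} = 4 j^{2}$ ($V{\left(j \right)} = \left(2 j\right)^{2} = 4 j^{2}$)
$\frac{\left(-35\right) 9 \cdot 40}{V{\left(-126 \right)}} = \frac{\left(-35\right) 9 \cdot 40}{4 \left(-126\right)^{2}} = \frac{\left(-315\right) 40}{4 \cdot 15876} = - \frac{12600}{63504} = \left(-12600\right) \frac{1}{63504} = - \frac{25}{126}$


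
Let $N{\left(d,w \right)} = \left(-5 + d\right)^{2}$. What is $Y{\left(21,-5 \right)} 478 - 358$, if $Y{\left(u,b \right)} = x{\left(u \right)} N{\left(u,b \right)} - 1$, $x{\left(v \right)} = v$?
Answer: $2568892$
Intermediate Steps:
$Y{\left(u,b \right)} = -1 + u \left(-5 + u\right)^{2}$ ($Y{\left(u,b \right)} = u \left(-5 + u\right)^{2} - 1 = -1 + u \left(-5 + u\right)^{2}$)
$Y{\left(21,-5 \right)} 478 - 358 = \left(-1 + 21 \left(-5 + 21\right)^{2}\right) 478 - 358 = \left(-1 + 21 \cdot 16^{2}\right) 478 - 358 = \left(-1 + 21 \cdot 256\right) 478 - 358 = \left(-1 + 5376\right) 478 - 358 = 5375 \cdot 478 - 358 = 2569250 - 358 = 2568892$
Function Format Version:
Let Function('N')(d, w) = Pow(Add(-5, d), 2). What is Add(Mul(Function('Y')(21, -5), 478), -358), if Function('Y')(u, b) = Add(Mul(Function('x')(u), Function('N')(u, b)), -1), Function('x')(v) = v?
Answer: 2568892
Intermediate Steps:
Function('Y')(u, b) = Add(-1, Mul(u, Pow(Add(-5, u), 2))) (Function('Y')(u, b) = Add(Mul(u, Pow(Add(-5, u), 2)), -1) = Add(-1, Mul(u, Pow(Add(-5, u), 2))))
Add(Mul(Function('Y')(21, -5), 478), -358) = Add(Mul(Add(-1, Mul(21, Pow(Add(-5, 21), 2))), 478), -358) = Add(Mul(Add(-1, Mul(21, Pow(16, 2))), 478), -358) = Add(Mul(Add(-1, Mul(21, 256)), 478), -358) = Add(Mul(Add(-1, 5376), 478), -358) = Add(Mul(5375, 478), -358) = Add(2569250, -358) = 2568892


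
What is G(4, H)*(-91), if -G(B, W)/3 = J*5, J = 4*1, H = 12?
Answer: 5460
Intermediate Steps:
J = 4
G(B, W) = -60 (G(B, W) = -12*5 = -3*20 = -60)
G(4, H)*(-91) = -60*(-91) = 5460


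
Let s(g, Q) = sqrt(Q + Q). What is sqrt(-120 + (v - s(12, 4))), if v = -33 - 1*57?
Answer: sqrt(-210 - 2*sqrt(2)) ≈ 14.589*I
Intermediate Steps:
v = -90 (v = -33 - 57 = -90)
s(g, Q) = sqrt(2)*sqrt(Q) (s(g, Q) = sqrt(2*Q) = sqrt(2)*sqrt(Q))
sqrt(-120 + (v - s(12, 4))) = sqrt(-120 + (-90 - sqrt(2)*sqrt(4))) = sqrt(-120 + (-90 - sqrt(2)*2)) = sqrt(-120 + (-90 - 2*sqrt(2))) = sqrt(-210 - 2*sqrt(2))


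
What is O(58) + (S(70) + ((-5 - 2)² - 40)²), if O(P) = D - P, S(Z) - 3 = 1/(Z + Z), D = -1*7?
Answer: 2661/140 ≈ 19.007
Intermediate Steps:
D = -7
S(Z) = 3 + 1/(2*Z) (S(Z) = 3 + 1/(Z + Z) = 3 + 1/(2*Z))
O(P) = -7 - P
O(58) + (S(70) + ((-5 - 2)² - 40)²) = (-7 - 1*58) + ((3 + (½)/70) + ((-5 - 2)² - 40)²) = (-7 - 58) + ((3 + (½)*(1/70)) + ((-7)² - 40)²) = -65 + ((3 + 1/140) + (49 - 40)²) = -65 + (421/140 + 9²) = -65 + (421/140 + 81) = -65 + 11761/140 = 2661/140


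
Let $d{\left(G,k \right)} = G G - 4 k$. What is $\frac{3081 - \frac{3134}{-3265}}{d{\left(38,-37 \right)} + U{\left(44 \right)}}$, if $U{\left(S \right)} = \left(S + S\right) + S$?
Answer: $\frac{10062599}{5628860} \approx 1.7877$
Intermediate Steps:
$d{\left(G,k \right)} = G^{2} - 4 k$
$U{\left(S \right)} = 3 S$ ($U{\left(S \right)} = 2 S + S = 3 S$)
$\frac{3081 - \frac{3134}{-3265}}{d{\left(38,-37 \right)} + U{\left(44 \right)}} = \frac{3081 - \frac{3134}{-3265}}{\left(38^{2} - -148\right) + 3 \cdot 44} = \frac{3081 - - \frac{3134}{3265}}{\left(1444 + 148\right) + 132} = \frac{3081 + \frac{3134}{3265}}{1592 + 132} = \frac{10062599}{3265 \cdot 1724} = \frac{10062599}{3265} \cdot \frac{1}{1724} = \frac{10062599}{5628860}$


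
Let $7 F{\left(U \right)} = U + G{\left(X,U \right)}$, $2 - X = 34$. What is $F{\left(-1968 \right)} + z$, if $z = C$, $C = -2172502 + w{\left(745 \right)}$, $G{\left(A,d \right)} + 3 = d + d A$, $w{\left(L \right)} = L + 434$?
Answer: $- \frac{15140224}{7} \approx -2.1629 \cdot 10^{6}$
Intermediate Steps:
$X = -32$ ($X = 2 - 34 = -32$)
$w{\left(L \right)} = 434 + L$
$G{\left(A,d \right)} = -3 + d + A d$ ($G{\left(A,d \right)} = -3 + \left(d + d A\right) = -3 + \left(d + A d\right) = -3 + d + A d$)
$C = -2171323$ ($C = -2172502 + \left(434 + 745\right) = -2172502 + 1179 = -2171323$)
$F{\left(U \right)} = - \frac{3}{7} - \frac{30 U}{7}$ ($F{\left(U \right)} = \frac{U - \left(3 + 31 U\right)}{7} = \frac{-3 - 30 U}{7} = - \frac{3}{7} - \frac{30 U}{7}$)
$z = -2171323$
$F{\left(-1968 \right)} + z = \left(- \frac{3}{7} - - \frac{59040}{7}\right) - 2171323 = \left(- \frac{3}{7} + \frac{59040}{7}\right) - 2171323 = \frac{59037}{7} - 2171323 = - \frac{15140224}{7}$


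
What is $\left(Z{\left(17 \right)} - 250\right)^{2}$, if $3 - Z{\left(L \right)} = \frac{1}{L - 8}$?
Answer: $\frac{4946176}{81} \approx 61064.0$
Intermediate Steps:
$Z{\left(L \right)} = 3 - \frac{1}{-8 + L}$ ($Z{\left(L \right)} = 3 - \frac{1}{L - 8} = 3 - \frac{1}{-8 + L}$)
$\left(Z{\left(17 \right)} - 250\right)^{2} = \left(\frac{-25 + 3 \cdot 17}{-8 + 17} - 250\right)^{2} = \left(\frac{-25 + 51}{9} - 250\right)^{2} = \left(\frac{1}{9} \cdot 26 - 250\right)^{2} = \left(\frac{26}{9} - 250\right)^{2} = \left(- \frac{2224}{9}\right)^{2} = \frac{4946176}{81}$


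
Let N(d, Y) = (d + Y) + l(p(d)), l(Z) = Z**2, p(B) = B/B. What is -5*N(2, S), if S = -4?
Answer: 5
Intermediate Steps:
p(B) = 1
N(d, Y) = 1 + Y + d (N(d, Y) = (d + Y) + 1**2 = (Y + d) + 1 = 1 + Y + d)
-5*N(2, S) = -5*(1 - 4 + 2) = -5*(-1) = 5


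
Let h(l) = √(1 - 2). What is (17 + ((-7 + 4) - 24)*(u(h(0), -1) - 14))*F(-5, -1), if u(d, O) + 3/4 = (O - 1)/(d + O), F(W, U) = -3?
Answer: -4659/4 + 81*I ≈ -1164.8 + 81.0*I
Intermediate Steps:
h(l) = I (h(l) = √(-1) = I)
u(d, O) = -¾ + (-1 + O)/(O + d) (u(d, O) = -¾ + (O - 1)/(d + O) = -¾ + (-1 + O)/(O + d))
(17 + ((-7 + 4) - 24)*(u(h(0), -1) - 14))*F(-5, -1) = (17 + ((-7 + 4) - 24)*((-4 - 1 - 3*I)/(4*(-1 + I)) - 14))*(-3) = (17 + (-3 - 24)*(((-1 - I)/2)*(-5 - 3*I)/4 - 14))*(-3) = (17 - 27*((-1 - I)*(-5 - 3*I)/8 - 14))*(-3) = (17 - 27*(-14 + (-1 - I)*(-5 - 3*I)/8))*(-3) = (17 + (378 - 27*(-1 - I)*(-5 - 3*I)/8))*(-3) = (395 - 27*(-1 - I)*(-5 - 3*I)/8)*(-3) = -1185 + 81*(-1 - I)*(-5 - 3*I)/8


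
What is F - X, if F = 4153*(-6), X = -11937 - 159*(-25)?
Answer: -16956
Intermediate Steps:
X = -7962 (X = -11937 + 3975 = -7962)
F = -24918
F - X = -24918 - 1*(-7962) = -24918 + 7962 = -16956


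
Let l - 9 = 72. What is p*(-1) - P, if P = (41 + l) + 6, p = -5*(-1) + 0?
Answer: -133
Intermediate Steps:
p = 5 (p = 5 + 0 = 5)
l = 81 (l = 9 + 72 = 81)
P = 128 (P = (41 + 81) + 6 = 122 + 6 = 128)
p*(-1) - P = 5*(-1) - 1*128 = -5 - 128 = -133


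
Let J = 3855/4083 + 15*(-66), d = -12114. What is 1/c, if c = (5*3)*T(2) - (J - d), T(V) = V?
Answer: -1361/15100219 ≈ -9.0131e-5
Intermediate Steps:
J = -1346105/1361 (J = 3855*(1/4083) - 990 = 1285/1361 - 990 = -1346105/1361 ≈ -989.06)
c = -15100219/1361 (c = (5*3)*2 - (-1346105/1361 - 1*(-12114)) = 15*2 - (-1346105/1361 + 12114) = 30 - 1*15141049/1361 = 30 - 15141049/1361 = -15100219/1361 ≈ -11095.)
1/c = 1/(-15100219/1361) = -1361/15100219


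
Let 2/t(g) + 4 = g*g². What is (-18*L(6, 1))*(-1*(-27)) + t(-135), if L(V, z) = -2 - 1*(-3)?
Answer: -1195744196/2460379 ≈ -486.00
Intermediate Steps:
L(V, z) = 1 (L(V, z) = -2 + 3 = 1)
t(g) = 2/(-4 + g³) (t(g) = 2/(-4 + g*g²) = 2/(-4 + g³))
(-18*L(6, 1))*(-1*(-27)) + t(-135) = (-18*1)*(-1*(-27)) + 2/(-4 + (-135)³) = -18*27 + 2/(-4 - 2460375) = -486 + 2/(-2460379) = -486 + 2*(-1/2460379) = -486 - 2/2460379 = -1195744196/2460379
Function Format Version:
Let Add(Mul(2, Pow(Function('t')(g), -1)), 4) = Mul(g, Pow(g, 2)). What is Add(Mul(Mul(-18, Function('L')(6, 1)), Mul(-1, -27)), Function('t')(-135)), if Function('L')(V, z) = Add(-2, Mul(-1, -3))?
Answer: Rational(-1195744196, 2460379) ≈ -486.00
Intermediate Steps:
Function('L')(V, z) = 1 (Function('L')(V, z) = Add(-2, 3) = 1)
Function('t')(g) = Mul(2, Pow(Add(-4, Pow(g, 3)), -1)) (Function('t')(g) = Mul(2, Pow(Add(-4, Mul(g, Pow(g, 2))), -1)) = Mul(2, Pow(Add(-4, Pow(g, 3)), -1)))
Add(Mul(Mul(-18, Function('L')(6, 1)), Mul(-1, -27)), Function('t')(-135)) = Add(Mul(Mul(-18, 1), Mul(-1, -27)), Mul(2, Pow(Add(-4, Pow(-135, 3)), -1))) = Add(Mul(-18, 27), Mul(2, Pow(Add(-4, -2460375), -1))) = Add(-486, Mul(2, Pow(-2460379, -1))) = Add(-486, Mul(2, Rational(-1, 2460379))) = Add(-486, Rational(-2, 2460379)) = Rational(-1195744196, 2460379)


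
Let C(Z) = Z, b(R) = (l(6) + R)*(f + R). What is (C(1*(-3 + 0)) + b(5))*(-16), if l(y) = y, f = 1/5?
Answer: -4336/5 ≈ -867.20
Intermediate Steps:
f = ⅕ ≈ 0.20000
b(R) = (6 + R)*(⅕ + R)
(C(1*(-3 + 0)) + b(5))*(-16) = (1*(-3 + 0) + (6/5 + 5² + (31/5)*5))*(-16) = (1*(-3) + (6/5 + 25 + 31))*(-16) = (-3 + 286/5)*(-16) = (271/5)*(-16) = -4336/5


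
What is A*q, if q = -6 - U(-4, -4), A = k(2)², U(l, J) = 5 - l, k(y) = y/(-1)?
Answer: -60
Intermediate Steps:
k(y) = -y (k(y) = y*(-1) = -y)
A = 4 (A = (-1*2)² = (-2)² = 4)
q = -15 (q = -6 - (5 - 1*(-4)) = -6 - (5 + 4) = -6 - 1*9 = -6 - 9 = -15)
A*q = 4*(-15) = -60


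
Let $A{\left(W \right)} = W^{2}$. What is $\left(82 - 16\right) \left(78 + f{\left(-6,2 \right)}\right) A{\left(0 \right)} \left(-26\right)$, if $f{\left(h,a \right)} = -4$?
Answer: $0$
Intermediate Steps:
$\left(82 - 16\right) \left(78 + f{\left(-6,2 \right)}\right) A{\left(0 \right)} \left(-26\right) = \left(82 - 16\right) \left(78 - 4\right) 0^{2} \left(-26\right) = 66 \cdot 74 \cdot 0 \left(-26\right) = 4884 \cdot 0 = 0$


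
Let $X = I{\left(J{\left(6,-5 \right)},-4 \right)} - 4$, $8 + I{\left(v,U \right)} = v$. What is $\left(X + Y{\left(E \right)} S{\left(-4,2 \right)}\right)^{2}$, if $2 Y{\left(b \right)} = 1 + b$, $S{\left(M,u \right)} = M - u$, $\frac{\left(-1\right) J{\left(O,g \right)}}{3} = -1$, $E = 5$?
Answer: $729$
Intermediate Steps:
$J{\left(O,g \right)} = 3$ ($J{\left(O,g \right)} = \left(-3\right) \left(-1\right) = 3$)
$I{\left(v,U \right)} = -8 + v$
$Y{\left(b \right)} = \frac{1}{2} + \frac{b}{2}$ ($Y{\left(b \right)} = \frac{1 + b}{2} = \frac{1}{2} + \frac{b}{2}$)
$X = -9$ ($X = \left(-8 + 3\right) - 4 = -5 - 4 = -9$)
$\left(X + Y{\left(E \right)} S{\left(-4,2 \right)}\right)^{2} = \left(-9 + \left(\frac{1}{2} + \frac{1}{2} \cdot 5\right) \left(-4 - 2\right)\right)^{2} = \left(-9 + \left(\frac{1}{2} + \frac{5}{2}\right) \left(-4 - 2\right)\right)^{2} = \left(-9 + 3 \left(-6\right)\right)^{2} = \left(-9 - 18\right)^{2} = \left(-27\right)^{2} = 729$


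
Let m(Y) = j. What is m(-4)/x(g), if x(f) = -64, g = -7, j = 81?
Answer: -81/64 ≈ -1.2656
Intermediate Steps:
m(Y) = 81
m(-4)/x(g) = 81/(-64) = 81*(-1/64) = -81/64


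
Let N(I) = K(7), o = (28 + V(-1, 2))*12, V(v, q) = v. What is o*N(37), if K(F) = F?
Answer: 2268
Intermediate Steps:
o = 324 (o = (28 - 1)*12 = 27*12 = 324)
N(I) = 7
o*N(37) = 324*7 = 2268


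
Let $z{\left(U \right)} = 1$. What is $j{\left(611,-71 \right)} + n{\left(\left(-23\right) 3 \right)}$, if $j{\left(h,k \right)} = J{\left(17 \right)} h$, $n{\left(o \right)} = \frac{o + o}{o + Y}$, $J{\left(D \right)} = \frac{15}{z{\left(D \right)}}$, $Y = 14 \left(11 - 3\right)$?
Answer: $\frac{393957}{43} \approx 9161.8$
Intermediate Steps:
$Y = 112$ ($Y = 14 \cdot 8 = 112$)
$J{\left(D \right)} = 15$ ($J{\left(D \right)} = \frac{15}{1} = 15 \cdot 1 = 15$)
$n{\left(o \right)} = \frac{2 o}{112 + o}$ ($n{\left(o \right)} = \frac{o + o}{o + 112} = \frac{2 o}{112 + o}$)
$j{\left(h,k \right)} = 15 h$
$j{\left(611,-71 \right)} + n{\left(\left(-23\right) 3 \right)} = 15 \cdot 611 + \frac{2 \left(\left(-23\right) 3\right)}{112 - 69} = 9165 + 2 \left(-69\right) \frac{1}{112 - 69} = 9165 + 2 \left(-69\right) \frac{1}{43} = 9165 - \frac{138}{43} = \frac{393957}{43}$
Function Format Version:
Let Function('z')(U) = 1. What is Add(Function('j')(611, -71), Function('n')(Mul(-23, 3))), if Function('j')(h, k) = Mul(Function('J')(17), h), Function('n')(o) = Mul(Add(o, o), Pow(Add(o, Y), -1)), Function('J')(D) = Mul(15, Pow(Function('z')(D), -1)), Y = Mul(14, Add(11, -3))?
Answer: Rational(393957, 43) ≈ 9161.8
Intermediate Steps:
Y = 112 (Y = Mul(14, 8) = 112)
Function('J')(D) = 15 (Function('J')(D) = Mul(15, Pow(1, -1)) = Mul(15, 1) = 15)
Function('n')(o) = Mul(2, o, Pow(Add(112, o), -1)) (Function('n')(o) = Mul(Add(o, o), Pow(Add(o, 112), -1)) = Mul(Mul(2, o), Pow(Add(112, o), -1)) = Mul(2, o, Pow(Add(112, o), -1)))
Function('j')(h, k) = Mul(15, h)
Add(Function('j')(611, -71), Function('n')(Mul(-23, 3))) = Add(Mul(15, 611), Mul(2, Mul(-23, 3), Pow(Add(112, Mul(-23, 3)), -1))) = Add(9165, Mul(2, -69, Pow(Add(112, -69), -1))) = Add(9165, Mul(2, -69, Pow(43, -1))) = Add(9165, Mul(2, -69, Rational(1, 43))) = Add(9165, Rational(-138, 43)) = Rational(393957, 43)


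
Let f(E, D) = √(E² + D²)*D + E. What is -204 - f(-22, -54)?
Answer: -182 + 540*√34 ≈ 2966.7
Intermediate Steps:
f(E, D) = E + D*√(D² + E²) (f(E, D) = √(D² + E²)*D + E = D*√(D² + E²) + E = E + D*√(D² + E²))
-204 - f(-22, -54) = -204 - (-22 - 54*√((-54)² + (-22)²)) = -204 - (-22 - 54*√(2916 + 484)) = -204 - (-22 - 540*√34) = -204 + (22 + 540*√34) = -182 + 540*√34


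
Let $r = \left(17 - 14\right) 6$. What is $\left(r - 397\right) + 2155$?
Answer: $1776$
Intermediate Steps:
$r = 18$ ($r = 3 \cdot 6 = 18$)
$\left(r - 397\right) + 2155 = \left(18 - 397\right) + 2155 = -379 + 2155 = 1776$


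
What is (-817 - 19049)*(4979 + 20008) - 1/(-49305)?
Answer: -24474594839309/49305 ≈ -4.9639e+8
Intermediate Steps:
(-817 - 19049)*(4979 + 20008) - 1/(-49305) = -19866*24987 - 1*(-1/49305) = -496391742 + 1/49305 = -24474594839309/49305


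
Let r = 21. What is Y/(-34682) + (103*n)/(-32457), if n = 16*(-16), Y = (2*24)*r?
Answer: 440889160/562836837 ≈ 0.78333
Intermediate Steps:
Y = 1008 (Y = (2*24)*21 = 48*21 = 1008)
n = -256
Y/(-34682) + (103*n)/(-32457) = 1008/(-34682) + (103*(-256))/(-32457) = 1008*(-1/34682) - 26368*(-1/32457) = -504/17341 + 26368/32457 = 440889160/562836837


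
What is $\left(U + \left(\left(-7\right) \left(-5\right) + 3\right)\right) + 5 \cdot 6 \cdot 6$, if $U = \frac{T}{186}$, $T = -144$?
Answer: $\frac{6734}{31} \approx 217.23$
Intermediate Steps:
$U = - \frac{24}{31}$ ($U = - \frac{144}{186} = \left(-144\right) \frac{1}{186} = - \frac{24}{31} \approx -0.77419$)
$\left(U + \left(\left(-7\right) \left(-5\right) + 3\right)\right) + 5 \cdot 6 \cdot 6 = \left(- \frac{24}{31} + \left(\left(-7\right) \left(-5\right) + 3\right)\right) + 5 \cdot 6 \cdot 6 = \left(- \frac{24}{31} + \left(35 + 3\right)\right) + 30 \cdot 6 = \left(- \frac{24}{31} + 38\right) + 180 = \frac{1154}{31} + 180 = \frac{6734}{31}$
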